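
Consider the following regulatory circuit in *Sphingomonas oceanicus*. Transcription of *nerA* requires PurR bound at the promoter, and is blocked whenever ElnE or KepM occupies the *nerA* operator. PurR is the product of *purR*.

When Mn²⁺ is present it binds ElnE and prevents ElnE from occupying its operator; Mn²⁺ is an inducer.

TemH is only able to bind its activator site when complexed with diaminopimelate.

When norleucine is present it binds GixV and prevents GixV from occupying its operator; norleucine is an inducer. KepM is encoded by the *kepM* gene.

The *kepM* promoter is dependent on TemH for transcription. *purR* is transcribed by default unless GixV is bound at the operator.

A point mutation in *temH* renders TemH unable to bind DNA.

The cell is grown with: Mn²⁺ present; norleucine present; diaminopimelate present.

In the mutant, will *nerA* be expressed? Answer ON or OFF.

ON

Norleucine is present, so GixV is inactive.
With no repressor bound, *purR* is transcribed.
So PurR is produced and active.
Mn²⁺ is present, so ElnE is inactive.
TemH is non-functional in this strain, so it has no effect.
Required activator TemH is absent, so *kepM* is not transcribed.
So KepM is not produced.
No repressor is bound and PurR is active, so *nerA* is transcribed.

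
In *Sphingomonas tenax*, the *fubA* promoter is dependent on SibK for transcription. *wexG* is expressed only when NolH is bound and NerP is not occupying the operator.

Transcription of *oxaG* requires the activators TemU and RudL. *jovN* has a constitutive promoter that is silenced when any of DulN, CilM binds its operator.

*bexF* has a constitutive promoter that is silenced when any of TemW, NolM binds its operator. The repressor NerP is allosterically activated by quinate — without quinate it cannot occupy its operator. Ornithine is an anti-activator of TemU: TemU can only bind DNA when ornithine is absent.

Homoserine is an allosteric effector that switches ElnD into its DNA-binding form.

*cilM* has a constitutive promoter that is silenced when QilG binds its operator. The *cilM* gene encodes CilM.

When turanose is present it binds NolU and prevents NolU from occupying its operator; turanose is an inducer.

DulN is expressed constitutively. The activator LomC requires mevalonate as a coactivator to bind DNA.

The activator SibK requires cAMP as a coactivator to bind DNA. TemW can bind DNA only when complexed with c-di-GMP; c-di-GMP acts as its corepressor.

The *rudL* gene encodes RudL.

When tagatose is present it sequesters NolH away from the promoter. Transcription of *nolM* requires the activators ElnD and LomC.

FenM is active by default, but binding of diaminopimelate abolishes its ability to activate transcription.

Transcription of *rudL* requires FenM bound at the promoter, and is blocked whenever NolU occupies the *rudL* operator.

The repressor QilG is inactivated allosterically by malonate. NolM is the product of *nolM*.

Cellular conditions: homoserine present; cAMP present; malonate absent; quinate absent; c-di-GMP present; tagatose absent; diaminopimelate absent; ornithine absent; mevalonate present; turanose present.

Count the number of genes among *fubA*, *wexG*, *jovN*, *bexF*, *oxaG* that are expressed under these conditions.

cAMP is present, so SibK is active.
No repressor is bound and SibK is active, so *fubA* is transcribed.
→ *fubA* is ON.
Quinate is absent, so NerP is inactive.
Tagatose is absent, so NolH is active.
No repressor is bound and NolH is active, so *wexG* is transcribed.
→ *wexG* is ON.
DulN is produced constitutively and is active.
Malonate is absent, so QilG is active.
With repressor QilG bound, *cilM* is not transcribed.
So CilM is not produced.
With repressor DulN bound, *jovN* is not transcribed.
→ *jovN* is OFF.
c-di-GMP is present, so TemW is active.
Homoserine is present, so ElnD is active.
Mevalonate is present, so LomC is active.
No repressor is bound and ElnD and LomC are active, so *nolM* is transcribed.
So NolM is produced and active.
With repressor TemW bound, *bexF* is not transcribed.
→ *bexF* is OFF.
Ornithine is absent, so TemU is active.
Turanose is present, so NolU is inactive.
Diaminopimelate is absent, so FenM is active.
No repressor is bound and FenM is active, so *rudL* is transcribed.
So RudL is produced and active.
No repressor is bound and TemU and RudL are active, so *oxaG* is transcribed.
→ *oxaG* is ON.
3 of the 5 genes are transcribed.

3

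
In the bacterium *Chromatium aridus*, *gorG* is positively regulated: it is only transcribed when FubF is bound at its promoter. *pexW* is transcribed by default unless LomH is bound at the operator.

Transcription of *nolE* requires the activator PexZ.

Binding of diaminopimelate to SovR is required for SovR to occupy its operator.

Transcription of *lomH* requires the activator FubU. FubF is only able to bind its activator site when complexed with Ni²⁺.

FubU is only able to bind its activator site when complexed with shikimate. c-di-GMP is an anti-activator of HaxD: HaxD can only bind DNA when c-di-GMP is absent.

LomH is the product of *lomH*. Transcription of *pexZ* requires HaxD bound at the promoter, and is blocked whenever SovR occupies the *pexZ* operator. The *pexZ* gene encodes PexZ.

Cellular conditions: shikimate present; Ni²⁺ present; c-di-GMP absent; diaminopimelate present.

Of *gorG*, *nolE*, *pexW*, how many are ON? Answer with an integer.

Ni²⁺ is present, so FubF is active.
No repressor is bound and FubF is active, so *gorG* is transcribed.
→ *gorG* is ON.
c-di-GMP is absent, so HaxD is active.
Diaminopimelate is present, so SovR is active.
With repressor SovR bound, *pexZ* is not transcribed.
So PexZ is not produced.
Required activator PexZ is absent, so *nolE* is not transcribed.
→ *nolE* is OFF.
Shikimate is present, so FubU is active.
No repressor is bound and FubU is active, so *lomH* is transcribed.
So LomH is produced and active.
With repressor LomH bound, *pexW* is not transcribed.
→ *pexW* is OFF.
1 of the 3 genes is transcribed.

1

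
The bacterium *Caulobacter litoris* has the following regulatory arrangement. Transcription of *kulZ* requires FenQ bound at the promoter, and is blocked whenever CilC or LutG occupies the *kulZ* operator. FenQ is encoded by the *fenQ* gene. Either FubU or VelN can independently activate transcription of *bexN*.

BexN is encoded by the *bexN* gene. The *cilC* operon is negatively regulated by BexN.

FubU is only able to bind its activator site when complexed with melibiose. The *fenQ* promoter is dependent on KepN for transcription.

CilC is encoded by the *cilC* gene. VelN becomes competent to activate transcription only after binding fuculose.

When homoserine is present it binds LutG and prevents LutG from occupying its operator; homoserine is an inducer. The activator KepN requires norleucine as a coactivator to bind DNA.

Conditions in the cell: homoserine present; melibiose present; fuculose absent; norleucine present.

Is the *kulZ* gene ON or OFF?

Melibiose is present, so FubU is active.
Fuculose is absent, so VelN is inactive.
Activator FubU is present, so *bexN* is transcribed.
So BexN is produced and active.
With repressor BexN bound, *cilC* is not transcribed.
So CilC is not produced.
Homoserine is present, so LutG is inactive.
Norleucine is present, so KepN is active.
No repressor is bound and KepN is active, so *fenQ* is transcribed.
So FenQ is produced and active.
No repressor is bound and FenQ is active, so *kulZ* is transcribed.

ON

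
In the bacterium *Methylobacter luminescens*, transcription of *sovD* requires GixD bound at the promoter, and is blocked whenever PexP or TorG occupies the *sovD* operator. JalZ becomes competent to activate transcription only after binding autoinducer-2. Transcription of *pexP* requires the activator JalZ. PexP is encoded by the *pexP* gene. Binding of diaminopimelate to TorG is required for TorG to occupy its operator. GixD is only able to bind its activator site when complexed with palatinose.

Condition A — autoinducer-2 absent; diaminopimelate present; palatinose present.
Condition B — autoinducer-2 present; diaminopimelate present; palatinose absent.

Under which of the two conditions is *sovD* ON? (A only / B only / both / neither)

Condition A:
Autoinducer-2 is absent, so JalZ is inactive.
Required activator JalZ is absent, so *pexP* is not transcribed.
So PexP is not produced.
Diaminopimelate is present, so TorG is active.
Palatinose is present, so GixD is active.
With repressor TorG bound, *sovD* is not transcribed.
→ *sovD* is OFF in A.
Condition B:
Autoinducer-2 is present, so JalZ is active.
No repressor is bound and JalZ is active, so *pexP* is transcribed.
So PexP is produced and active.
Diaminopimelate is present, so TorG is active.
Palatinose is absent, so GixD is inactive.
With repressor PexP bound, *sovD* is not transcribed.
→ *sovD* is OFF in B.

neither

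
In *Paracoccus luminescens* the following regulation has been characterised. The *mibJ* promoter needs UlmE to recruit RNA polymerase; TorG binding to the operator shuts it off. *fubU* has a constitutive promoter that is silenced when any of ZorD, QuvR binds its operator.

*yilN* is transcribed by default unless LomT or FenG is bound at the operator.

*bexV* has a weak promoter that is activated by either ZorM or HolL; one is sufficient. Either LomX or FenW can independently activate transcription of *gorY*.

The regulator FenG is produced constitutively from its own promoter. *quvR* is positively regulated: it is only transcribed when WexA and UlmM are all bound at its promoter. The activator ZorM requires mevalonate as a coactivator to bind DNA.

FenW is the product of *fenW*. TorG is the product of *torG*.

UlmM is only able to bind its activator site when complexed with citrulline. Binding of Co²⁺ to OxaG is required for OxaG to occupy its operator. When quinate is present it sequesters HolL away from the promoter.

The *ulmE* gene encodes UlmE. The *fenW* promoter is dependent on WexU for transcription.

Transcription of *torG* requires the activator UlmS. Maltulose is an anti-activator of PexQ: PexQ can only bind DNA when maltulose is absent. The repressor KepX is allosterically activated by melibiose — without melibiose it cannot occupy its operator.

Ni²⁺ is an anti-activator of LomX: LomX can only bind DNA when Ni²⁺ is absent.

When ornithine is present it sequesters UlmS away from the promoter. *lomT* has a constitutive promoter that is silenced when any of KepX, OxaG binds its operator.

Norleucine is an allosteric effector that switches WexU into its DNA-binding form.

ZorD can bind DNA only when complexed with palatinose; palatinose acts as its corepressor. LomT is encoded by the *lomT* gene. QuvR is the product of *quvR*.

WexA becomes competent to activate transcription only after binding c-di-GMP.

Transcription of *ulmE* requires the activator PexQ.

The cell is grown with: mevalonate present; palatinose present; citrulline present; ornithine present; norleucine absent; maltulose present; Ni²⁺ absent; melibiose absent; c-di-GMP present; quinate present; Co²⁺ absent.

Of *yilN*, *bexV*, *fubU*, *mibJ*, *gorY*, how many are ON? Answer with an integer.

Melibiose is absent, so KepX is inactive.
Co²⁺ is absent, so OxaG is inactive.
With no repressor bound, *lomT* is transcribed.
So LomT is produced and active.
FenG is produced constitutively and is active.
With repressor LomT bound, *yilN* is not transcribed.
→ *yilN* is OFF.
Mevalonate is present, so ZorM is active.
Quinate is present, so HolL is inactive.
Activator ZorM is present, so *bexV* is transcribed.
→ *bexV* is ON.
Palatinose is present, so ZorD is active.
c-di-GMP is present, so WexA is active.
Citrulline is present, so UlmM is active.
No repressor is bound and WexA and UlmM are active, so *quvR* is transcribed.
So QuvR is produced and active.
With repressor ZorD bound, *fubU* is not transcribed.
→ *fubU* is OFF.
Maltulose is present, so PexQ is inactive.
Required activator PexQ is absent, so *ulmE* is not transcribed.
So UlmE is not produced.
Ornithine is present, so UlmS is inactive.
Required activator UlmS is absent, so *torG* is not transcribed.
So TorG is not produced.
Required activator UlmE is absent, so *mibJ* is not transcribed.
→ *mibJ* is OFF.
Ni²⁺ is absent, so LomX is active.
Norleucine is absent, so WexU is inactive.
Required activator WexU is absent, so *fenW* is not transcribed.
So FenW is not produced.
Activator LomX is present, so *gorY* is transcribed.
→ *gorY* is ON.
2 of the 5 genes are transcribed.

2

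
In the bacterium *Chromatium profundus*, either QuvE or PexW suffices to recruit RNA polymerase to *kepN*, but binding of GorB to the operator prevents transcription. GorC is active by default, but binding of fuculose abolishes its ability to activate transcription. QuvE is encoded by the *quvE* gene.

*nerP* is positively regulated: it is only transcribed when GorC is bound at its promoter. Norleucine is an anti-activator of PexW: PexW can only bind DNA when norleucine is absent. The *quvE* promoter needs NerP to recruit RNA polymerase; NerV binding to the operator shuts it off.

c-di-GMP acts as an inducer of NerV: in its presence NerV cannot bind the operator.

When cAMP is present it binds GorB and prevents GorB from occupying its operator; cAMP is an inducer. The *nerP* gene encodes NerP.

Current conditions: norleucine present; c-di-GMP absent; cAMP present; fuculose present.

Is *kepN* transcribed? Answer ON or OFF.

c-di-GMP is absent, so NerV is active.
Fuculose is present, so GorC is inactive.
Required activator GorC is absent, so *nerP* is not transcribed.
So NerP is not produced.
With repressor NerV bound, *quvE* is not transcribed.
So QuvE is not produced.
Norleucine is present, so PexW is inactive.
cAMP is present, so GorB is inactive.
No activator is available at the *kepN* promoter, so *kepN* is not transcribed.

OFF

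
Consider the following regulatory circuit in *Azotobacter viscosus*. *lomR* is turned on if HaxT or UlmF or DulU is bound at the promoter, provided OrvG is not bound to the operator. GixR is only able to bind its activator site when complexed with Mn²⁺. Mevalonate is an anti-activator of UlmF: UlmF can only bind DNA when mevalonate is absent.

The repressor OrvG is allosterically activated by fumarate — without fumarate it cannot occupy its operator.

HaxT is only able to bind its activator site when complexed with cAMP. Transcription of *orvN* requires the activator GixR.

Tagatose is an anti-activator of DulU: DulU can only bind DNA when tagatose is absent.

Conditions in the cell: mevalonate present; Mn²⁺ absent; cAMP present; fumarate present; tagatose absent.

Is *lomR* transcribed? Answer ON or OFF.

OFF

cAMP is present, so HaxT is active.
Mevalonate is present, so UlmF is inactive.
Tagatose is absent, so DulU is active.
Fumarate is present, so OrvG is active.
With repressor OrvG bound, *lomR* is not transcribed.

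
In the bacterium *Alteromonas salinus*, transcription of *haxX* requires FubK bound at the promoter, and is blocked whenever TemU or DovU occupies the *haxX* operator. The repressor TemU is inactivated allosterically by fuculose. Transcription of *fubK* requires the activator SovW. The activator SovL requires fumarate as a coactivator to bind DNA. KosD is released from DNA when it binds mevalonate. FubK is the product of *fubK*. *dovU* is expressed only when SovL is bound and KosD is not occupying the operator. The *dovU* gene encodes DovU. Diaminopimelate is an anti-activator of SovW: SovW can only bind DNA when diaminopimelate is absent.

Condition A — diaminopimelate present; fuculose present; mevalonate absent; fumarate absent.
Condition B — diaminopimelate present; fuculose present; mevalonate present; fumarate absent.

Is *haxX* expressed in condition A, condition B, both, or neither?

neither

Condition A:
Diaminopimelate is present, so SovW is inactive.
Required activator SovW is absent, so *fubK* is not transcribed.
So FubK is not produced.
Fuculose is present, so TemU is inactive.
Mevalonate is absent, so KosD is active.
Fumarate is absent, so SovL is inactive.
With repressor KosD bound, *dovU* is not transcribed.
So DovU is not produced.
Required activator FubK is absent, so *haxX* is not transcribed.
→ *haxX* is OFF in A.
Condition B:
Diaminopimelate is present, so SovW is inactive.
Required activator SovW is absent, so *fubK* is not transcribed.
So FubK is not produced.
Fuculose is present, so TemU is inactive.
Mevalonate is present, so KosD is inactive.
Fumarate is absent, so SovL is inactive.
Required activator SovL is absent, so *dovU* is not transcribed.
So DovU is not produced.
Required activator FubK is absent, so *haxX* is not transcribed.
→ *haxX* is OFF in B.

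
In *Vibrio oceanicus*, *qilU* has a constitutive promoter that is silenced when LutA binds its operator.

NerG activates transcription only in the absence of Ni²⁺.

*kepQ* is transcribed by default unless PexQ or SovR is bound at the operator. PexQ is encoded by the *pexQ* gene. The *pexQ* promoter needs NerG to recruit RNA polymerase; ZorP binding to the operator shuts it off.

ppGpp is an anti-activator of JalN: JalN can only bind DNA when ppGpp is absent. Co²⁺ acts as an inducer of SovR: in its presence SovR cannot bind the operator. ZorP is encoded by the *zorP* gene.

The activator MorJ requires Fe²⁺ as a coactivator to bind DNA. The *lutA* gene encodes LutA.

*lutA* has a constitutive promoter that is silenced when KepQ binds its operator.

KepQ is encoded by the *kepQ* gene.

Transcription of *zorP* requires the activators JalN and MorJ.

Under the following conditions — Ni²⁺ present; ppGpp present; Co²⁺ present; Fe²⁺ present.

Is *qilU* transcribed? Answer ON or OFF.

ppGpp is present, so JalN is inactive.
Fe²⁺ is present, so MorJ is active.
Required activator JalN is absent, so *zorP* is not transcribed.
So ZorP is not produced.
Ni²⁺ is present, so NerG is inactive.
Required activator NerG is absent, so *pexQ* is not transcribed.
So PexQ is not produced.
Co²⁺ is present, so SovR is inactive.
With no repressor bound, *kepQ* is transcribed.
So KepQ is produced and active.
With repressor KepQ bound, *lutA* is not transcribed.
So LutA is not produced.
With no repressor bound, *qilU* is transcribed.

ON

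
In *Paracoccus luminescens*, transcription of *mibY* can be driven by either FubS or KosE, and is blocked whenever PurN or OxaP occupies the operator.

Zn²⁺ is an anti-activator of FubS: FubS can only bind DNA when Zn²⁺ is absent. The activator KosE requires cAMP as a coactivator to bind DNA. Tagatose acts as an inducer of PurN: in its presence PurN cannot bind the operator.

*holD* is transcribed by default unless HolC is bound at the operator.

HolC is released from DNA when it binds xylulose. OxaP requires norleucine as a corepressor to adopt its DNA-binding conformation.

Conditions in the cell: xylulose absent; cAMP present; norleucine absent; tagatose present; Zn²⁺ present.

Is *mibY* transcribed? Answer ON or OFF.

ON

Zn²⁺ is present, so FubS is inactive.
cAMP is present, so KosE is active.
Tagatose is present, so PurN is inactive.
Norleucine is absent, so OxaP is inactive.
Activator KosE is present, so *mibY* is transcribed.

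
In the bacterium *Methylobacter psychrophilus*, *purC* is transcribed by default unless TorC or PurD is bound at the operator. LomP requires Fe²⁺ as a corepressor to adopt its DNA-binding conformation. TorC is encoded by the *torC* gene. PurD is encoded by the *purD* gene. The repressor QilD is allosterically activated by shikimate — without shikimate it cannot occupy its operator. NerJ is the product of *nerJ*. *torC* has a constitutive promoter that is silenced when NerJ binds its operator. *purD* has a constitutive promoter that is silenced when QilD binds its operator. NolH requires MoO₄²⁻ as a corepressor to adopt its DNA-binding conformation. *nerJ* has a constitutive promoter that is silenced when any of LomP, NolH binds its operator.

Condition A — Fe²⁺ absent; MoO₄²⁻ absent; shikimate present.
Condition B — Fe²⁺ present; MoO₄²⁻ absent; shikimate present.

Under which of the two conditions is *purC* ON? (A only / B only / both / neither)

A only

Condition A:
Fe²⁺ is absent, so LomP is inactive.
MoO₄²⁻ is absent, so NolH is inactive.
With no repressor bound, *nerJ* is transcribed.
So NerJ is produced and active.
With repressor NerJ bound, *torC* is not transcribed.
So TorC is not produced.
Shikimate is present, so QilD is active.
With repressor QilD bound, *purD* is not transcribed.
So PurD is not produced.
With no repressor bound, *purC* is transcribed.
→ *purC* is ON in A.
Condition B:
Fe²⁺ is present, so LomP is active.
MoO₄²⁻ is absent, so NolH is inactive.
With repressor LomP bound, *nerJ* is not transcribed.
So NerJ is not produced.
With no repressor bound, *torC* is transcribed.
So TorC is produced and active.
Shikimate is present, so QilD is active.
With repressor QilD bound, *purD* is not transcribed.
So PurD is not produced.
With repressor TorC bound, *purC* is not transcribed.
→ *purC* is OFF in B.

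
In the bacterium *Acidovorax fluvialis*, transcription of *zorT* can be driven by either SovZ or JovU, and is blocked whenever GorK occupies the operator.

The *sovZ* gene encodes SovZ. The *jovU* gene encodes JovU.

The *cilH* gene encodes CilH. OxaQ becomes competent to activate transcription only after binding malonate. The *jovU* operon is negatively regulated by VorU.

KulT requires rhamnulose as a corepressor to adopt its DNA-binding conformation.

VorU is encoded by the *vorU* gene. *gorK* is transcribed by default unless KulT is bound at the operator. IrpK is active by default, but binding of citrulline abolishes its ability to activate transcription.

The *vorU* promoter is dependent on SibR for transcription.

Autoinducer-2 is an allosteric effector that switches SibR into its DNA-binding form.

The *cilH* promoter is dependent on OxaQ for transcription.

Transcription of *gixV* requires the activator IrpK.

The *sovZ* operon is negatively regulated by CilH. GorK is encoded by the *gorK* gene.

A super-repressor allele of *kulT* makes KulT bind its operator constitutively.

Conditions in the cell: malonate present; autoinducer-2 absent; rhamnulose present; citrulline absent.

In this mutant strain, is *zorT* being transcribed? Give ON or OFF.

ON

Malonate is present, so OxaQ is active.
No repressor is bound and OxaQ is active, so *cilH* is transcribed.
So CilH is produced and active.
With repressor CilH bound, *sovZ* is not transcribed.
So SovZ is not produced.
Autoinducer-2 is absent, so SibR is inactive.
Required activator SibR is absent, so *vorU* is not transcribed.
So VorU is not produced.
With no repressor bound, *jovU* is transcribed.
So JovU is produced and active.
KulT is constitutively active in this strain.
With repressor KulT bound, *gorK* is not transcribed.
So GorK is not produced.
Activator JovU is present, so *zorT* is transcribed.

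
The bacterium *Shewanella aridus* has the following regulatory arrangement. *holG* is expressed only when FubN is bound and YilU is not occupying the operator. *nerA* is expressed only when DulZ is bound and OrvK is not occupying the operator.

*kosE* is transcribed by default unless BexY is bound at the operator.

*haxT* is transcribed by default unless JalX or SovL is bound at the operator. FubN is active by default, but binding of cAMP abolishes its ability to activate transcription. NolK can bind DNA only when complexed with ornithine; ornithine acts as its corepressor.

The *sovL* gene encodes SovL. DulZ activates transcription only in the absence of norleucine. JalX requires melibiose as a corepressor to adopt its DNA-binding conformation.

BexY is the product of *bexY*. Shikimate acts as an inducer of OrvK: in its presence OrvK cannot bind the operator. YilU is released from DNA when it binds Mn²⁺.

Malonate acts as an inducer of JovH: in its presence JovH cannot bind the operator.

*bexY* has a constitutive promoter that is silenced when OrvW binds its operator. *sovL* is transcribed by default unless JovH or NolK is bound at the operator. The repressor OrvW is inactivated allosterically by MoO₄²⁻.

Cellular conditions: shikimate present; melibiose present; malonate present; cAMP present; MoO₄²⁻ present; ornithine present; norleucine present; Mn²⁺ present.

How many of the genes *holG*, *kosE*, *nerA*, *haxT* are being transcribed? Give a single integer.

0

Mn²⁺ is present, so YilU is inactive.
cAMP is present, so FubN is inactive.
Required activator FubN is absent, so *holG* is not transcribed.
→ *holG* is OFF.
MoO₄²⁻ is present, so OrvW is inactive.
With no repressor bound, *bexY* is transcribed.
So BexY is produced and active.
With repressor BexY bound, *kosE* is not transcribed.
→ *kosE* is OFF.
Norleucine is present, so DulZ is inactive.
Shikimate is present, so OrvK is inactive.
Required activator DulZ is absent, so *nerA* is not transcribed.
→ *nerA* is OFF.
Melibiose is present, so JalX is active.
Malonate is present, so JovH is inactive.
Ornithine is present, so NolK is active.
With repressor NolK bound, *sovL* is not transcribed.
So SovL is not produced.
With repressor JalX bound, *haxT* is not transcribed.
→ *haxT* is OFF.
0 of the 4 genes are transcribed.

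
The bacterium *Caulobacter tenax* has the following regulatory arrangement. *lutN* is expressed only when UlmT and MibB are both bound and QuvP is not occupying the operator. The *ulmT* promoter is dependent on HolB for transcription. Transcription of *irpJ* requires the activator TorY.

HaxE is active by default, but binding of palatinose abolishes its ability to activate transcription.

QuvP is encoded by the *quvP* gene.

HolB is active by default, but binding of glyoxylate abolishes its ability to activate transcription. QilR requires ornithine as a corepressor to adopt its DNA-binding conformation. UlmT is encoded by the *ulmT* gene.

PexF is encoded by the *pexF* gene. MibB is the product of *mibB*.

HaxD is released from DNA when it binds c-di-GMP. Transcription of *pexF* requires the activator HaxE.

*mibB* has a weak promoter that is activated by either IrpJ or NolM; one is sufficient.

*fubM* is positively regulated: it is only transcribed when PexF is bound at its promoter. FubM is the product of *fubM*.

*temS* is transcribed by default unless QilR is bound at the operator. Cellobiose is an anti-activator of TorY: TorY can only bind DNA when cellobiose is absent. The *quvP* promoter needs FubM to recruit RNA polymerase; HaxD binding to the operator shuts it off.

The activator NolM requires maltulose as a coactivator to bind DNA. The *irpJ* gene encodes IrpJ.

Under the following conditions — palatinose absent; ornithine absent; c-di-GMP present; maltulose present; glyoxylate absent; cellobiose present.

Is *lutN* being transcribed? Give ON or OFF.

OFF

Palatinose is absent, so HaxE is active.
No repressor is bound and HaxE is active, so *pexF* is transcribed.
So PexF is produced and active.
No repressor is bound and PexF is active, so *fubM* is transcribed.
So FubM is produced and active.
c-di-GMP is present, so HaxD is inactive.
No repressor is bound and FubM is active, so *quvP* is transcribed.
So QuvP is produced and active.
Glyoxylate is absent, so HolB is active.
No repressor is bound and HolB is active, so *ulmT* is transcribed.
So UlmT is produced and active.
Cellobiose is present, so TorY is inactive.
Required activator TorY is absent, so *irpJ* is not transcribed.
So IrpJ is not produced.
Maltulose is present, so NolM is active.
Activator NolM is present, so *mibB* is transcribed.
So MibB is produced and active.
With repressor QuvP bound, *lutN* is not transcribed.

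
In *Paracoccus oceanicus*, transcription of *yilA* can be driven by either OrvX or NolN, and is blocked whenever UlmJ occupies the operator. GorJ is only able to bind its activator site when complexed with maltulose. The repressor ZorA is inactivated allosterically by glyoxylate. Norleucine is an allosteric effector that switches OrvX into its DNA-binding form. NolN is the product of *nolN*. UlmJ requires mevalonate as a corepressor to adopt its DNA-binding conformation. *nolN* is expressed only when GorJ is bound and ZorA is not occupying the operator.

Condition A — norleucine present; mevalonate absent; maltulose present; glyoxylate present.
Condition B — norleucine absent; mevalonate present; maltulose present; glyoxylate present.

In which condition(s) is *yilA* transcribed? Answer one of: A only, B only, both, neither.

A only

Condition A:
Norleucine is present, so OrvX is active.
Mevalonate is absent, so UlmJ is inactive.
Maltulose is present, so GorJ is active.
Glyoxylate is present, so ZorA is inactive.
No repressor is bound and GorJ is active, so *nolN* is transcribed.
So NolN is produced and active.
Activator OrvX is present, so *yilA* is transcribed.
→ *yilA* is ON in A.
Condition B:
Norleucine is absent, so OrvX is inactive.
Mevalonate is present, so UlmJ is active.
Maltulose is present, so GorJ is active.
Glyoxylate is present, so ZorA is inactive.
No repressor is bound and GorJ is active, so *nolN* is transcribed.
So NolN is produced and active.
With repressor UlmJ bound, *yilA* is not transcribed.
→ *yilA* is OFF in B.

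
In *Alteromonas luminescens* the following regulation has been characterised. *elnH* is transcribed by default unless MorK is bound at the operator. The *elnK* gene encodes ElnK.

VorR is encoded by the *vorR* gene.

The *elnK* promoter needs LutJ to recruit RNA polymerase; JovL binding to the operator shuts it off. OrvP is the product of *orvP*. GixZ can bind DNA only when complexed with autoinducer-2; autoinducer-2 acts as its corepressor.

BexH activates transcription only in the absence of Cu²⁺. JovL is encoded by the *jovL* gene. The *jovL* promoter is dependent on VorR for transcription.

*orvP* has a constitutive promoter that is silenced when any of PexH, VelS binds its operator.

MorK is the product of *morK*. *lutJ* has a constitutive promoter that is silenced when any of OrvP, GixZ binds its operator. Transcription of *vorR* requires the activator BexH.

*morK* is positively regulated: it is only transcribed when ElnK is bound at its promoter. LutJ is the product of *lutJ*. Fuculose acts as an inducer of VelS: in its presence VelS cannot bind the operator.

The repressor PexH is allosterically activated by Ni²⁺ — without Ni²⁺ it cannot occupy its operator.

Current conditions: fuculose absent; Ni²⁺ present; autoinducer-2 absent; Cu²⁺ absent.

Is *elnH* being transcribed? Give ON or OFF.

Ni²⁺ is present, so PexH is active.
Fuculose is absent, so VelS is active.
With repressor PexH bound, *orvP* is not transcribed.
So OrvP is not produced.
Autoinducer-2 is absent, so GixZ is inactive.
With no repressor bound, *lutJ* is transcribed.
So LutJ is produced and active.
Cu²⁺ is absent, so BexH is active.
No repressor is bound and BexH is active, so *vorR* is transcribed.
So VorR is produced and active.
No repressor is bound and VorR is active, so *jovL* is transcribed.
So JovL is produced and active.
With repressor JovL bound, *elnK* is not transcribed.
So ElnK is not produced.
Required activator ElnK is absent, so *morK* is not transcribed.
So MorK is not produced.
With no repressor bound, *elnH* is transcribed.

ON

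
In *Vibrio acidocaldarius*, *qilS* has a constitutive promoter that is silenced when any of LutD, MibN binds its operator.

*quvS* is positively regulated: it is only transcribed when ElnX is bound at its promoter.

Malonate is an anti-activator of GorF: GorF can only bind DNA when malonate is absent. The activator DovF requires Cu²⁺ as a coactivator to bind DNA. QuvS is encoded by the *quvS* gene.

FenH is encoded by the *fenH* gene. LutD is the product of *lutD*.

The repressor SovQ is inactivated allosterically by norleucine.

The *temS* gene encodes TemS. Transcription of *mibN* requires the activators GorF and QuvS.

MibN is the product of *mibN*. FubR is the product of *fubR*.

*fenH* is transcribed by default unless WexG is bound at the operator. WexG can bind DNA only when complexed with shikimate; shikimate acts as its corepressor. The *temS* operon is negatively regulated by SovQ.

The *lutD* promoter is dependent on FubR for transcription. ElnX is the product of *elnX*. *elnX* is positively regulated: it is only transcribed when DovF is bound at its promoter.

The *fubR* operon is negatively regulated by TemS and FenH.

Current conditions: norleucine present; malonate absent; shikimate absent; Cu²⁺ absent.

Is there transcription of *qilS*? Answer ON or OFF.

ON

Norleucine is present, so SovQ is inactive.
With no repressor bound, *temS* is transcribed.
So TemS is produced and active.
Shikimate is absent, so WexG is inactive.
With no repressor bound, *fenH* is transcribed.
So FenH is produced and active.
With repressor TemS bound, *fubR* is not transcribed.
So FubR is not produced.
Required activator FubR is absent, so *lutD* is not transcribed.
So LutD is not produced.
Malonate is absent, so GorF is active.
Cu²⁺ is absent, so DovF is inactive.
Required activator DovF is absent, so *elnX* is not transcribed.
So ElnX is not produced.
Required activator ElnX is absent, so *quvS* is not transcribed.
So QuvS is not produced.
Required activator QuvS is absent, so *mibN* is not transcribed.
So MibN is not produced.
With no repressor bound, *qilS* is transcribed.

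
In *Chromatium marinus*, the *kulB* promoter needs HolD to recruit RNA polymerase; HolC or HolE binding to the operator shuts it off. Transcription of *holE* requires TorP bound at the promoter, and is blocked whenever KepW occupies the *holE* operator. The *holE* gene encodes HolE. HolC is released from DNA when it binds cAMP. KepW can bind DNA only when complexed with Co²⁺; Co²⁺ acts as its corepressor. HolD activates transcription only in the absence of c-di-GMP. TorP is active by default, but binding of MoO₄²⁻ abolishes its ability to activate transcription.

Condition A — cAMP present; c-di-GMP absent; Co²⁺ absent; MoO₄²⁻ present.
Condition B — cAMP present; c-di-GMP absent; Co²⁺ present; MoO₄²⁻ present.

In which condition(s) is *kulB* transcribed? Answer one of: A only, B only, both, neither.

both

Condition A:
cAMP is present, so HolC is inactive.
c-di-GMP is absent, so HolD is active.
Co²⁺ is absent, so KepW is inactive.
MoO₄²⁻ is present, so TorP is inactive.
Required activator TorP is absent, so *holE* is not transcribed.
So HolE is not produced.
No repressor is bound and HolD is active, so *kulB* is transcribed.
→ *kulB* is ON in A.
Condition B:
cAMP is present, so HolC is inactive.
c-di-GMP is absent, so HolD is active.
Co²⁺ is present, so KepW is active.
MoO₄²⁻ is present, so TorP is inactive.
With repressor KepW bound, *holE* is not transcribed.
So HolE is not produced.
No repressor is bound and HolD is active, so *kulB* is transcribed.
→ *kulB* is ON in B.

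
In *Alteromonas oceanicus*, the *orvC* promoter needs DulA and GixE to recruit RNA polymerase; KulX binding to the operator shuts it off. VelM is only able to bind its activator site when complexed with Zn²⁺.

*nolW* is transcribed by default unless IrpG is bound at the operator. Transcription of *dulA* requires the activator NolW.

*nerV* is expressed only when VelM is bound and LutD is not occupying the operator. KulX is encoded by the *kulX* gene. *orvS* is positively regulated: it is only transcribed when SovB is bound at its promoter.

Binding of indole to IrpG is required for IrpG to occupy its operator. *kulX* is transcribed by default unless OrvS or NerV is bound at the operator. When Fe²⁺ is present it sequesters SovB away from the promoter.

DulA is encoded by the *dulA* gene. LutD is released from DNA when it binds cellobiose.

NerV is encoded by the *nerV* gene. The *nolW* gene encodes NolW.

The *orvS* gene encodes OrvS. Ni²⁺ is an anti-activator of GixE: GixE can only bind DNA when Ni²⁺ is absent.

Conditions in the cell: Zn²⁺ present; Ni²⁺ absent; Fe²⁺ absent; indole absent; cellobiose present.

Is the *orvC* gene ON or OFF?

ON

Indole is absent, so IrpG is inactive.
With no repressor bound, *nolW* is transcribed.
So NolW is produced and active.
No repressor is bound and NolW is active, so *dulA* is transcribed.
So DulA is produced and active.
Ni²⁺ is absent, so GixE is active.
Fe²⁺ is absent, so SovB is active.
No repressor is bound and SovB is active, so *orvS* is transcribed.
So OrvS is produced and active.
Zn²⁺ is present, so VelM is active.
Cellobiose is present, so LutD is inactive.
No repressor is bound and VelM is active, so *nerV* is transcribed.
So NerV is produced and active.
With repressor OrvS bound, *kulX* is not transcribed.
So KulX is not produced.
No repressor is bound and DulA and GixE are active, so *orvC* is transcribed.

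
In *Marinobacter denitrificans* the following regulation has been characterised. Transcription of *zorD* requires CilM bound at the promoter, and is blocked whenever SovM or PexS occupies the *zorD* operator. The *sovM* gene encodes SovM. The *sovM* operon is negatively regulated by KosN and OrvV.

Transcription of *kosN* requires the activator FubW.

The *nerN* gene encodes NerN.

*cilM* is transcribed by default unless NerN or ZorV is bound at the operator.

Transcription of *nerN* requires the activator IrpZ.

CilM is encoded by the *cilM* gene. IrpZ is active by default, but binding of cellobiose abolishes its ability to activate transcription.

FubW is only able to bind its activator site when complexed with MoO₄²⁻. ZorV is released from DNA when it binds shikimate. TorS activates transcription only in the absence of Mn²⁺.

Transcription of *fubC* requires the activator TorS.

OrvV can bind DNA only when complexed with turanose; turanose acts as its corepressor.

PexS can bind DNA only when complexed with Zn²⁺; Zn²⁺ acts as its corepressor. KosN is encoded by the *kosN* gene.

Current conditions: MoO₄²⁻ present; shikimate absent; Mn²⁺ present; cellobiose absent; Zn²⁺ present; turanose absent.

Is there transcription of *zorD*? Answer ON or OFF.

MoO₄²⁻ is present, so FubW is active.
No repressor is bound and FubW is active, so *kosN* is transcribed.
So KosN is produced and active.
Turanose is absent, so OrvV is inactive.
With repressor KosN bound, *sovM* is not transcribed.
So SovM is not produced.
Cellobiose is absent, so IrpZ is active.
No repressor is bound and IrpZ is active, so *nerN* is transcribed.
So NerN is produced and active.
Shikimate is absent, so ZorV is active.
With repressor NerN bound, *cilM* is not transcribed.
So CilM is not produced.
Zn²⁺ is present, so PexS is active.
With repressor PexS bound, *zorD* is not transcribed.

OFF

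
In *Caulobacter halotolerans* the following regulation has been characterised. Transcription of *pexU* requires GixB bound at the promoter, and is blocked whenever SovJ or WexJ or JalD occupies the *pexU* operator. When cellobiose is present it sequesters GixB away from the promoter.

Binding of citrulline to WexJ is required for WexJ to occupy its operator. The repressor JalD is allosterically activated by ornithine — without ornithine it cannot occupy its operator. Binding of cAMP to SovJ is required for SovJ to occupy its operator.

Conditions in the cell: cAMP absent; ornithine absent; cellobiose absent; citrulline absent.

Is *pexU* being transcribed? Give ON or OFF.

Cellobiose is absent, so GixB is active.
cAMP is absent, so SovJ is inactive.
Citrulline is absent, so WexJ is inactive.
Ornithine is absent, so JalD is inactive.
No repressor is bound and GixB is active, so *pexU* is transcribed.

ON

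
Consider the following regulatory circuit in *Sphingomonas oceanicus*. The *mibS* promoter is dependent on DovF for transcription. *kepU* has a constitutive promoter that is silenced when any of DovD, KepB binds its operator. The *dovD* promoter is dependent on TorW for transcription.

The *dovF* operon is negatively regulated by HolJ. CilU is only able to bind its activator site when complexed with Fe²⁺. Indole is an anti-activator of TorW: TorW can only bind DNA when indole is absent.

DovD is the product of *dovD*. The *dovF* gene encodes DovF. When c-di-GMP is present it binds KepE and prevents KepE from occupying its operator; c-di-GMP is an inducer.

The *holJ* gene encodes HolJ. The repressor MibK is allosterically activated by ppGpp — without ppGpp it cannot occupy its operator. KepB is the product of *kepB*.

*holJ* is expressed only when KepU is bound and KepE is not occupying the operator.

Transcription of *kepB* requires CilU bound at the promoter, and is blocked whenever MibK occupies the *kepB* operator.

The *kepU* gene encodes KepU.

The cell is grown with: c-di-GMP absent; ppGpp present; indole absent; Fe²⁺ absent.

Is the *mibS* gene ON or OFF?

ON

Indole is absent, so TorW is active.
No repressor is bound and TorW is active, so *dovD* is transcribed.
So DovD is produced and active.
Fe²⁺ is absent, so CilU is inactive.
ppGpp is present, so MibK is active.
With repressor MibK bound, *kepB* is not transcribed.
So KepB is not produced.
With repressor DovD bound, *kepU* is not transcribed.
So KepU is not produced.
c-di-GMP is absent, so KepE is active.
With repressor KepE bound, *holJ* is not transcribed.
So HolJ is not produced.
With no repressor bound, *dovF* is transcribed.
So DovF is produced and active.
No repressor is bound and DovF is active, so *mibS* is transcribed.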